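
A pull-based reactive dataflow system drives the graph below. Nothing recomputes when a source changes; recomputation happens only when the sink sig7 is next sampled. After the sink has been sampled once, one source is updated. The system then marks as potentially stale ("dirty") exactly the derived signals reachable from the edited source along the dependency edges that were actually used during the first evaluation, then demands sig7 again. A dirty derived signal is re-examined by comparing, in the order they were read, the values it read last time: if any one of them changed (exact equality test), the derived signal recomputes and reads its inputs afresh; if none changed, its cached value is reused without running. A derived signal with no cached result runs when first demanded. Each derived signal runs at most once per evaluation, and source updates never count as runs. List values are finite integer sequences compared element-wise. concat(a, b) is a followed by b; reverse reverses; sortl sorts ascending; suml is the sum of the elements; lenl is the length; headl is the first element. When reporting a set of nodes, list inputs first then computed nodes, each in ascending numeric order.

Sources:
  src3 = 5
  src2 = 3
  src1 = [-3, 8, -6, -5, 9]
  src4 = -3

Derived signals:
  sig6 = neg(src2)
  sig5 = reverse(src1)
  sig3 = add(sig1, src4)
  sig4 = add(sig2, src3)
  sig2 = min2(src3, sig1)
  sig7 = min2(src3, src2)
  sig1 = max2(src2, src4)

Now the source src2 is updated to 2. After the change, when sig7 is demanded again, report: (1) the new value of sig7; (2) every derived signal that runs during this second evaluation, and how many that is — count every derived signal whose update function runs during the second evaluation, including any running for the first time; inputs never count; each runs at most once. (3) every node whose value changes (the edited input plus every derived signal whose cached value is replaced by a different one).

First evaluation (everything demanded from the output):
  sig7 = min2(5, 3) = 3

Propagation after the edit:
  sig7: runs — src2 3->2; result 2.

New value of sig7: 2.
Derived signals that run: sig7 — 1 in total.
Values that change: src2, sig7.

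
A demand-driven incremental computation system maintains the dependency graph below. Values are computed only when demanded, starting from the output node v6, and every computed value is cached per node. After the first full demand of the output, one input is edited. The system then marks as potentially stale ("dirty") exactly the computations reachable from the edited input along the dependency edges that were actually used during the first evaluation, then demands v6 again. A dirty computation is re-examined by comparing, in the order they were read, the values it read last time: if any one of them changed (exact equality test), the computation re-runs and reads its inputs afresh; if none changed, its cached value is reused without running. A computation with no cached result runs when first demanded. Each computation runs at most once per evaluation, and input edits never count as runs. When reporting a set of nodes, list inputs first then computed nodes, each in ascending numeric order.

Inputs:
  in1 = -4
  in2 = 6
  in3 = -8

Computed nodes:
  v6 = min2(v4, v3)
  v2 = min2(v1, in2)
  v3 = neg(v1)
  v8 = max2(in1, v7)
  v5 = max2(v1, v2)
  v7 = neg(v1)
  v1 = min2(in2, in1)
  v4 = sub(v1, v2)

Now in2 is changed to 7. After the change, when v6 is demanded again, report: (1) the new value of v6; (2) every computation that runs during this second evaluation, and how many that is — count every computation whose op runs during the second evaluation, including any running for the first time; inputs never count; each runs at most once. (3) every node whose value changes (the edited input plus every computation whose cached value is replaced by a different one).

New value of v6: 0.
Computations that run: v1, v2 — 2 in total.
Values that change: in2.
Key observation: the cutoff stops propagation at v3 — its inputs' values are unchanged, so it reuses its cache.

First evaluation (everything demanded from the output):
  v1 = min2(6, -4) = -4
  v2 = min2(-4, 6) = -4
  v3 = neg(-4) = 4
  v4 = sub(-4, -4) = 0
  v6 = min2(0, 4) = 0

Propagation after the edit:
  v1: runs — in2 6->7; result -4 (same value as before).
  v2: runs — in2 6->7; result -4 (same value as before).
  v3: checked — values it read are unchanged (v1 unchanged); reused cached 4 without running.
  v4: checked — values it read are unchanged (v1 unchanged, v2 unchanged); reused cached 0 without running.
  v6: checked — values it read are unchanged (v4 unchanged, v3 unchanged); reused cached 0 without running.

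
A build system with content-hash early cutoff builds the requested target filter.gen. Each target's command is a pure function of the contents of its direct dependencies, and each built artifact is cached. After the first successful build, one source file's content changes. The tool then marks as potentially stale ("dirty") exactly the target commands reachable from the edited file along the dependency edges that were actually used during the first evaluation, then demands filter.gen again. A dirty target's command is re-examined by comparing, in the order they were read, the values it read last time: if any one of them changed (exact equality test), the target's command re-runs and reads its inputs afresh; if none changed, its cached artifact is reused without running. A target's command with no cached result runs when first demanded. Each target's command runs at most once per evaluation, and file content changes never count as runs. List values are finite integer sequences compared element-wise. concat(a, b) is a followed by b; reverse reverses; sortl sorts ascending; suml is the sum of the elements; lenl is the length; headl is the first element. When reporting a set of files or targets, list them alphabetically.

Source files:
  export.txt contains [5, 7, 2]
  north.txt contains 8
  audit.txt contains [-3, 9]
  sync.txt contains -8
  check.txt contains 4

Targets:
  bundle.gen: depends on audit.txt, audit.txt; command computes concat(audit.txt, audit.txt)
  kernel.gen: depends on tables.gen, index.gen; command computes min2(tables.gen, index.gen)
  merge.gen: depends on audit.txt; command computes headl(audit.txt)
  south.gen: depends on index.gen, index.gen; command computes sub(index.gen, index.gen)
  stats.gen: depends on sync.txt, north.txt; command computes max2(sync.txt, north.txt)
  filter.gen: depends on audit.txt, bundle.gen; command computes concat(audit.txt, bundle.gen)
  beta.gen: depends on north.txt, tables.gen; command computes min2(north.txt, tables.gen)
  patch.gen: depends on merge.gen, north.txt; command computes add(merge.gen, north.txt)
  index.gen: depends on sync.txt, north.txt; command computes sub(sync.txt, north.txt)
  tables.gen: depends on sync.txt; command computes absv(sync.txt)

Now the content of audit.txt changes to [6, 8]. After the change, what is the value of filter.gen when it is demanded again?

First evaluation (everything demanded from the output):
  bundle.gen = concat([-3, 9], [-3, 9]) = [-3, 9, -3, 9]
  filter.gen = concat([-3, 9], [-3, 9, -3, 9]) = [-3, 9, -3, 9, -3, 9]

Propagation after the edit:
  bundle.gen: runs — audit.txt [-3, 9]->[6, 8]; audit.txt [-3, 9]->[6, 8]; result [6, 8, 6, 8].
  filter.gen: runs — audit.txt [-3, 9]->[6, 8]; bundle.gen [-3, 9, -3, 9]->[6, 8, 6, 8]; result [6, 8, 6, 8, 6, 8].

New value of filter.gen: [6, 8, 6, 8, 6, 8].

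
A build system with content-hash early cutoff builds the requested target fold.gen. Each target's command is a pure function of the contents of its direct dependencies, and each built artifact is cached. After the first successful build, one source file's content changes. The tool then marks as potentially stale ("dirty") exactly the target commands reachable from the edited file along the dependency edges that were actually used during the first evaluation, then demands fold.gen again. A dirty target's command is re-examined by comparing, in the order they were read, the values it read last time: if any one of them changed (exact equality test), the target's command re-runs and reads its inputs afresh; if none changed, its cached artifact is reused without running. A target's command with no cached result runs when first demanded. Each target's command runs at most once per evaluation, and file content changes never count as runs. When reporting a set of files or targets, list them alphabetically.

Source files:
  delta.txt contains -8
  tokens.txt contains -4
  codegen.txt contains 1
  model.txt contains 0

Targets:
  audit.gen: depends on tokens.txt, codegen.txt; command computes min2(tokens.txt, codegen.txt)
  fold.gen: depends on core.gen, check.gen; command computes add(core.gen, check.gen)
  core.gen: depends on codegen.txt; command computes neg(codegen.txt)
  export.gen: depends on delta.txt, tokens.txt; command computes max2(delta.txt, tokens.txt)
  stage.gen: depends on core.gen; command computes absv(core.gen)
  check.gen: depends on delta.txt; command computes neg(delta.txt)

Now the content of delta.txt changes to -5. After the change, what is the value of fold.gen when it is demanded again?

New value of fold.gen: 4.

First evaluation (everything demanded from the output):
  check.gen = neg(-8) = 8
  core.gen = neg(1) = -1
  fold.gen = add(-1, 8) = 7

Propagation after the edit:
  check.gen: runs — delta.txt -8->-5; result 5.
  fold.gen: runs — check.gen 8->5; result 4.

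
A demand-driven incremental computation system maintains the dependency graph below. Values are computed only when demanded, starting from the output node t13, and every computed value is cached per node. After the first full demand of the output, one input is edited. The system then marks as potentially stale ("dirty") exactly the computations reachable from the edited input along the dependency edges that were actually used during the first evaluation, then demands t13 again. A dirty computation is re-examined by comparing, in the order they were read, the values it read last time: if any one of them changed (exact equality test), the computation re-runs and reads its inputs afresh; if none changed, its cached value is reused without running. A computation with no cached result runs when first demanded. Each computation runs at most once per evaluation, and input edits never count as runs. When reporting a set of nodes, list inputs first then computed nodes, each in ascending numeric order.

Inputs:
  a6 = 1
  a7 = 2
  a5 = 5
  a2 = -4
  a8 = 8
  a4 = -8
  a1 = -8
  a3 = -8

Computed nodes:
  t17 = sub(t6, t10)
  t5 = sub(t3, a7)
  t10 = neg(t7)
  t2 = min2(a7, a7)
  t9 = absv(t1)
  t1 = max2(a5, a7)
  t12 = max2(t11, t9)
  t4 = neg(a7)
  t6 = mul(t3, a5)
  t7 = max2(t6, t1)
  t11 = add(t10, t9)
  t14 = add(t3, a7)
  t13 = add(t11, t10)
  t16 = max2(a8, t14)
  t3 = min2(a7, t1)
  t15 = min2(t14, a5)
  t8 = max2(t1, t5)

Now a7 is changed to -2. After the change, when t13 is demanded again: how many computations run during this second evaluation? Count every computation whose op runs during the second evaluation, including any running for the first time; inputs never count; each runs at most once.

Computations that run: t1, t3, t6, t7, t10, t11, t13 — 7 in total.
Key observation: the cutoff stops propagation at t9 — its inputs' values are unchanged, so it reuses its cache.

First evaluation (everything demanded from the output):
  t1 = max2(5, 2) = 5
  t3 = min2(2, 5) = 2
  t6 = mul(2, 5) = 10
  t7 = max2(10, 5) = 10
  t9 = absv(5) = 5
  t10 = neg(10) = -10
  t11 = add(-10, 5) = -5
  t13 = add(-5, -10) = -15

Propagation after the edit:
  t1: runs — a7 2->-2; result 5 (same value as before).
  t3: runs — a7 2->-2; result -2.
  t6: runs — t3 2->-2; result -10.
  t7: runs — t6 10->-10; result 5.
  t9: checked — values it read are unchanged (t1 unchanged); reused cached 5 without running.
  t10: runs — t7 10->5; result -5.
  t11: runs — t10 -10->-5; result 0.
  t13: runs — t11 -5->0; t10 -10->-5; result -5.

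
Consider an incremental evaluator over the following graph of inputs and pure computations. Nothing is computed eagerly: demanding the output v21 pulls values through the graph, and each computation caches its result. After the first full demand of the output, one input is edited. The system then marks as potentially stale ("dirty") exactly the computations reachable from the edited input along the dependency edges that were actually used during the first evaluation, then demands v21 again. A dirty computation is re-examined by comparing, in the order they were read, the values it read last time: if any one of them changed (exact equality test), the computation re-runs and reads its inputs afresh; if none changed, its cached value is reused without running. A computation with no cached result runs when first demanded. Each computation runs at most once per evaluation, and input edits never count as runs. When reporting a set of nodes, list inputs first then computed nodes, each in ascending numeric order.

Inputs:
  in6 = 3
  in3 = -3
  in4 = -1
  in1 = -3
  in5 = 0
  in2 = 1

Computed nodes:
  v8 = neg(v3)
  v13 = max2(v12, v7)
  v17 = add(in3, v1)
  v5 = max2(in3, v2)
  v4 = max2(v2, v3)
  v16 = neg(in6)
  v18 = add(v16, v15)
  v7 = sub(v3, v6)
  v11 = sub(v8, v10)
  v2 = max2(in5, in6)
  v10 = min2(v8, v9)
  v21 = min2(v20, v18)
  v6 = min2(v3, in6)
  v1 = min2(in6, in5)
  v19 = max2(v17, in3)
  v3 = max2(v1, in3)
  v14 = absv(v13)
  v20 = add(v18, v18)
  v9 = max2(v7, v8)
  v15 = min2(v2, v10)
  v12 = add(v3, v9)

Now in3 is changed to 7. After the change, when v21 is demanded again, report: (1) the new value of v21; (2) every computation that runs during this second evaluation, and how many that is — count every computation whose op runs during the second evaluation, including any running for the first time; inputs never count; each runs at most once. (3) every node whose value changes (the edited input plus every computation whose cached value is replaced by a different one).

v21 now evaluates to -20.
Run set: v3, v6, v7, v8, v9, v10, v15, v18, v20, v21 (10 run).
Changed values: in3, v3, v6, v7, v8, v9, v10, v15, v18, v20, v21.

Initial pass — values computed on the first demand:
  v1 = min2(3, 0) = 0
  v2 = max2(0, 3) = 3
  v3 = max2(0, -3) = 0
  v6 = min2(0, 3) = 0
  v7 = sub(0, 0) = 0
  v8 = neg(0) = 0
  v9 = max2(0, 0) = 0
  v10 = min2(0, 0) = 0
  v15 = min2(3, 0) = 0
  v16 = neg(3) = -3
  v18 = add(-3, 0) = -3
  v20 = add(-3, -3) = -6
  v21 = min2(-6, -3) = -6

Second demand — change propagation:
  v3: re-runs because in3 -3->7; new result 7.
  v6: re-runs because v3 0->7; new result 3.
  v7: re-runs because v3 0->7; v6 0->3; new result 4.
  v8: re-runs because v3 0->7; new result -7.
  v9: re-runs because v7 0->4; v8 0->-7; new result 4.
  v10: re-runs because v8 0->-7; v9 0->4; new result -7.
  v15: re-runs because v10 0->-7; new result -7.
  v18: re-runs because v15 0->-7; new result -10.
  v20: re-runs because v18 -3->-10; v18 -3->-10; new result -20.
  v21: re-runs because v20 -6->-20; v18 -3->-10; new result -20.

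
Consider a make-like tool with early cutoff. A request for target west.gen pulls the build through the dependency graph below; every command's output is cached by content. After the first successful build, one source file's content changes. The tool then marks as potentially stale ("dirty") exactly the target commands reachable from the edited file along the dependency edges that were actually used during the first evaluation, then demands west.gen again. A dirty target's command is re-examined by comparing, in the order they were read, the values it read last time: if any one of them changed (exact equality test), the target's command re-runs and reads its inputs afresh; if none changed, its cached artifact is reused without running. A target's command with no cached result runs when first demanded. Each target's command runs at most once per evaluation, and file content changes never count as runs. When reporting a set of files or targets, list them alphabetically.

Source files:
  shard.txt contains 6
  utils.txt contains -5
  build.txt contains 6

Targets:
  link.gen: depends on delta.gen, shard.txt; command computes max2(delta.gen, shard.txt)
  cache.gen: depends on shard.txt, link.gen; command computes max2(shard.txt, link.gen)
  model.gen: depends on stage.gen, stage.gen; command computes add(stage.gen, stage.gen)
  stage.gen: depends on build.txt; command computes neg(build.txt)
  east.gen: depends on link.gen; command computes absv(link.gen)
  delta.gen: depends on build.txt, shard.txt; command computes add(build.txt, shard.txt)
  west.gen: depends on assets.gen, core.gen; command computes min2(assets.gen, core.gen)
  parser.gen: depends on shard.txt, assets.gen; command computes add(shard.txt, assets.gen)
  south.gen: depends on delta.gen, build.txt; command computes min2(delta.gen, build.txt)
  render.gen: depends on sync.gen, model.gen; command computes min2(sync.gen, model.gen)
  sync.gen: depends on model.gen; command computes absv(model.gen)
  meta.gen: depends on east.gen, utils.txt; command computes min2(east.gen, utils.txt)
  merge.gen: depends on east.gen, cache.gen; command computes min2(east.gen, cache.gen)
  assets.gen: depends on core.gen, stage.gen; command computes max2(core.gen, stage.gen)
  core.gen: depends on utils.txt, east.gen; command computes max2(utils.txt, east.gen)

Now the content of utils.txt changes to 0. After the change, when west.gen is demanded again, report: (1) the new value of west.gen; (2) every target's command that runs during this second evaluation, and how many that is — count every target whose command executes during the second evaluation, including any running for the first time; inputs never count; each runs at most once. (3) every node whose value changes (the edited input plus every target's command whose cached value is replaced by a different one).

First demand of the output computes:
  delta.gen = add(6, 6) = 12
  link.gen = max2(12, 6) = 12
  east.gen = absv(12) = 12
  core.gen = max2(-5, 12) = 12
  stage.gen = neg(6) = -6
  assets.gen = max2(12, -6) = 12
  west.gen = min2(12, 12) = 12

After the edit, cleaning proceeds:
  core.gen: a read changed (utils.txt -5->0) — executes, giving 12 — identical to its old value.
  assets.gen: dirty, but its reads are unchanged (core.gen unchanged, stage.gen unchanged); cached 12 stands.
  west.gen: dirty, but its reads are unchanged (assets.gen unchanged, core.gen unchanged); cached 12 stands.

Note the absorption at core.gen: it re-runs yet its value is the same, leaving the output's value untouched.

Demanding west.gen again yields 12.
1 target commands run: core.gen.
The nodes whose values change: utils.txt.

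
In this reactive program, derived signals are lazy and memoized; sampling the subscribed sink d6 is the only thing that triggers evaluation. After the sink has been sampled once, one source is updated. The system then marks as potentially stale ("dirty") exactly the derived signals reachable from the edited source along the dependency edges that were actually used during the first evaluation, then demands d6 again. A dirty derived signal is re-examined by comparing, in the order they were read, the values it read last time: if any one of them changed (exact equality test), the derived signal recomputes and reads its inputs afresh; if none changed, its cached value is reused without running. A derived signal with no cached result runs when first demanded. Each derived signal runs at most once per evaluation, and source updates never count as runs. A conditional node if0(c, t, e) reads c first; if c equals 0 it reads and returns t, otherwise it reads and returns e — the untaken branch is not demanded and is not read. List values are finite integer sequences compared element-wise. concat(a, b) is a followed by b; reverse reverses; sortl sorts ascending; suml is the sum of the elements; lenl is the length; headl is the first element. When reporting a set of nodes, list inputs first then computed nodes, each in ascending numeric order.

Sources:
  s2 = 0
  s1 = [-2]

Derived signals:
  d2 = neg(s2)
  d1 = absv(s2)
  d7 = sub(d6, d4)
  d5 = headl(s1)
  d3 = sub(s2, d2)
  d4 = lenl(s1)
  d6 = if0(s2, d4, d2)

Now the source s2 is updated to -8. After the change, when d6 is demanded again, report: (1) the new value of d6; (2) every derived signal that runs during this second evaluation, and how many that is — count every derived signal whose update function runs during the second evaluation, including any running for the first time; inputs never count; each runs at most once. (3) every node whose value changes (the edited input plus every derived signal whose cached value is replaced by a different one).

First demand of the output computes:
  d4 = lenl([-2]) = 1
  d6 = if0(s2=0 -> then branch d4) = 1

After the edit, cleaning proceeds:
  d2: had never run; runs now, result 8.
  d6: a read changed (s2 0->-8) — executes, giving 8.

Note the branch switch — d2 had no cache and runs now for the first time.

Demanding d6 again yields 8.
2 derived signals run: d2, d6.
The nodes whose values change: s2, d6.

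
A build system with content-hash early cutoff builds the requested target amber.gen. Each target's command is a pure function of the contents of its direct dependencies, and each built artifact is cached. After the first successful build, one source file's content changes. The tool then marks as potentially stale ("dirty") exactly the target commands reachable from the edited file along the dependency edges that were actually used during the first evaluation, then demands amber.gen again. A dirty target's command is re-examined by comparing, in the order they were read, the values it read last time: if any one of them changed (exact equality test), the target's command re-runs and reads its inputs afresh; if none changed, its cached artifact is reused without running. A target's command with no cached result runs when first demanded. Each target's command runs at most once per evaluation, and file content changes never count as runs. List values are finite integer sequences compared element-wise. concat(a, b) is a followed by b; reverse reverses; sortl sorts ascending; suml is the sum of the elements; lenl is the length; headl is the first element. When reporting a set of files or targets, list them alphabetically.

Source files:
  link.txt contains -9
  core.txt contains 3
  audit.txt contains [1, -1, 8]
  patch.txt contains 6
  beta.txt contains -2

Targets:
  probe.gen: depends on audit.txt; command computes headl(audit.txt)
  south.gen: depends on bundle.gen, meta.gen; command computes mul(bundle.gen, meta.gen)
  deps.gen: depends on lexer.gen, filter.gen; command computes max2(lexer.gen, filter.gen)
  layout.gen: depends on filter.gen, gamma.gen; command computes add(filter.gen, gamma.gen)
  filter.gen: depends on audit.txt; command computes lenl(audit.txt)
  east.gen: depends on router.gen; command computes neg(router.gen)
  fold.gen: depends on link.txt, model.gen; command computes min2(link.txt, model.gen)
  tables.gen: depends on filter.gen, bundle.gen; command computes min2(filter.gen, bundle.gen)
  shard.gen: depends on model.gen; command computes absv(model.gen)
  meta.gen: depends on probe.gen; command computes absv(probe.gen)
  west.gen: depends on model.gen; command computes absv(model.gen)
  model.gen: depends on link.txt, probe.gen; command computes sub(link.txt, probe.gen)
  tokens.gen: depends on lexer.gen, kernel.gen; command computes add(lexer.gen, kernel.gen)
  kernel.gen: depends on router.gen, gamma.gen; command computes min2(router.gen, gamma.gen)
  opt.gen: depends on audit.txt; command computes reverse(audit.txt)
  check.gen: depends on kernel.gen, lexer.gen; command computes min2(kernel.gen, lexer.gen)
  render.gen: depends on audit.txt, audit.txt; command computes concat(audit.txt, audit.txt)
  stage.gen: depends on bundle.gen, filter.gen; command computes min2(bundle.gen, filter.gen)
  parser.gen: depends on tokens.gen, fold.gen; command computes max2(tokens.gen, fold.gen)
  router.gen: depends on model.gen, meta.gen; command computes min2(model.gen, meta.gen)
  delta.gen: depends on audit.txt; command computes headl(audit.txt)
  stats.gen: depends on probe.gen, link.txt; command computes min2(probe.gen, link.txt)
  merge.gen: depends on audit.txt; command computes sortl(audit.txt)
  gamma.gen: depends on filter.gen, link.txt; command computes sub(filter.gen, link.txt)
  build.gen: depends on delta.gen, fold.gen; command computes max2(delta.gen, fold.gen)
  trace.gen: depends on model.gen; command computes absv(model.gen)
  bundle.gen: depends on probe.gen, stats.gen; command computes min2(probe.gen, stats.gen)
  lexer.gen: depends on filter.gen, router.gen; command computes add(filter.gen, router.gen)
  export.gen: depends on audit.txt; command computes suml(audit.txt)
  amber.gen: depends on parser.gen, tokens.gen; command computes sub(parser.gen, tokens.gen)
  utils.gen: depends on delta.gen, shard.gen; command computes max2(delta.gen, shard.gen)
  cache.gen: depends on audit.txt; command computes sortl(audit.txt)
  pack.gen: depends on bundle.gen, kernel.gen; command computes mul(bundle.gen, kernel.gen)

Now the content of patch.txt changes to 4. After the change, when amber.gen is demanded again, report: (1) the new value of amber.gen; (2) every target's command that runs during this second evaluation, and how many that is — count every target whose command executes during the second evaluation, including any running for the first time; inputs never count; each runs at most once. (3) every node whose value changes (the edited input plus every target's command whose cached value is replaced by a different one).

First evaluation (everything demanded from the output):
  filter.gen = lenl([1, -1, 8]) = 3
  gamma.gen = sub(3, -9) = 12
  probe.gen = headl([1, -1, 8]) = 1
  meta.gen = absv(1) = 1
  model.gen = sub(-9, 1) = -10
  fold.gen = min2(-9, -10) = -10
  router.gen = min2(-10, 1) = -10
  kernel.gen = min2(-10, 12) = -10
  lexer.gen = add(3, -10) = -7
  tokens.gen = add(-7, -10) = -17
  parser.gen = max2(-17, -10) = -10
  amber.gen = sub(-10, -17) = 7

Propagation after the edit:
  patch.txt feeds no computation that the output demands — nothing is marked dirty and nothing runs.

Key observation: patch.txt is never demanded by the output, so the edit triggers no recomputation at all.

New value of amber.gen: 7.
Target commands that run: none — 0 in total.
Values that change: patch.txt.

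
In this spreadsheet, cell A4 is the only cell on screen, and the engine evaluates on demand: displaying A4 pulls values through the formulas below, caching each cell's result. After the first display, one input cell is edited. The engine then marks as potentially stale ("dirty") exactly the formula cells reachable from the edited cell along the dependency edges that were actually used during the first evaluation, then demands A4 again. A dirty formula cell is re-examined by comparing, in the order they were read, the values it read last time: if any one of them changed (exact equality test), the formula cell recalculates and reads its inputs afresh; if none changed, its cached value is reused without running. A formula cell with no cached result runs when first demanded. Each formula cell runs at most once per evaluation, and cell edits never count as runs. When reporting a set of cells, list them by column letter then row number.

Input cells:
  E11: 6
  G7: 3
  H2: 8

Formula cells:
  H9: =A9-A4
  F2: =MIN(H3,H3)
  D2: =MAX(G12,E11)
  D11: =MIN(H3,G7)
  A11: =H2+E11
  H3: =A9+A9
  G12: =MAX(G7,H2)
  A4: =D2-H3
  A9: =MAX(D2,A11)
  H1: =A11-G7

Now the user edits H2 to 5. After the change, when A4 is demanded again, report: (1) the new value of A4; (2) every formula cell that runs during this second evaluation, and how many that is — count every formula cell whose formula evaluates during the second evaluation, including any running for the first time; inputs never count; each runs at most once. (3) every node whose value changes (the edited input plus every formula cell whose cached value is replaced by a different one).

A4 now evaluates to -16.
Run set: A4, A9, A11, D2, G12, H3 (6 run).
Changed values: A4, A9, A11, D2, G12, H2, H3.

Initial pass — values computed on the first demand:
  A11 = 8 + 6 = 14
  G12 = MAX(3, 8) = 8
  D2 = MAX(8, 6) = 8
  A9 = MAX(8, 14) = 14
  H3 = 14 + 14 = 28
  A4 = 8 - 28 = -20

Second demand — change propagation:
  A11: re-runs because H2 8->5; new result 11.
  G12: re-runs because H2 8->5; new result 5.
  D2: re-runs because G12 8->5; new result 6.
  A9: re-runs because D2 8->6; A11 14->11; new result 11.
  H3: re-runs because A9 14->11; A9 14->11; new result 22.
  A4: re-runs because D2 8->6; H3 28->22; new result -16.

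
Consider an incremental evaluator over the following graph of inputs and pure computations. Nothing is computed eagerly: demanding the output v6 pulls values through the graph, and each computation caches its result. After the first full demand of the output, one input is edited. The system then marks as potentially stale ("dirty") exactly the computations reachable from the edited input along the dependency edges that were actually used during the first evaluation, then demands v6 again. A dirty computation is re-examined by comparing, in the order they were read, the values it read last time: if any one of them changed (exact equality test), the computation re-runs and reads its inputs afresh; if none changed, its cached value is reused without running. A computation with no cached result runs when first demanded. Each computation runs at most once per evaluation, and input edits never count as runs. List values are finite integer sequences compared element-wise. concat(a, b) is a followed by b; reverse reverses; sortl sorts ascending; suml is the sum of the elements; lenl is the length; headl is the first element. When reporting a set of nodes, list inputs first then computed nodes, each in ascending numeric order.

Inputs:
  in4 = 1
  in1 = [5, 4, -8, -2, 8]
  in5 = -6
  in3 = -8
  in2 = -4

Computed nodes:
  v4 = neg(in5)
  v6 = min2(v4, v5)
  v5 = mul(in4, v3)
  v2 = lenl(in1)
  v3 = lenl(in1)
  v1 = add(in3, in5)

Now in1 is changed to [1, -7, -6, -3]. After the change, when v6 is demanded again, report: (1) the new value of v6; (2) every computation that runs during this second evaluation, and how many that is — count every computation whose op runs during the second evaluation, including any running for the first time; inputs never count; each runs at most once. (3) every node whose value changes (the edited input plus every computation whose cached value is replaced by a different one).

v6 now evaluates to 4.
Run set: v3, v5, v6 (3 run).
Changed values: in1, v3, v5, v6.

Initial pass — values computed on the first demand:
  v3 = lenl([5, 4, -8, -2, 8]) = 5
  v4 = neg(-6) = 6
  v5 = mul(1, 5) = 5
  v6 = min2(6, 5) = 5

Second demand — change propagation:
  v3: re-runs because in1 [5, 4, -8, -2, 8]->[1, -7, -6, -3]; new result 4.
  v5: re-runs because v3 5->4; new result 4.
  v6: re-runs because v5 5->4; new result 4.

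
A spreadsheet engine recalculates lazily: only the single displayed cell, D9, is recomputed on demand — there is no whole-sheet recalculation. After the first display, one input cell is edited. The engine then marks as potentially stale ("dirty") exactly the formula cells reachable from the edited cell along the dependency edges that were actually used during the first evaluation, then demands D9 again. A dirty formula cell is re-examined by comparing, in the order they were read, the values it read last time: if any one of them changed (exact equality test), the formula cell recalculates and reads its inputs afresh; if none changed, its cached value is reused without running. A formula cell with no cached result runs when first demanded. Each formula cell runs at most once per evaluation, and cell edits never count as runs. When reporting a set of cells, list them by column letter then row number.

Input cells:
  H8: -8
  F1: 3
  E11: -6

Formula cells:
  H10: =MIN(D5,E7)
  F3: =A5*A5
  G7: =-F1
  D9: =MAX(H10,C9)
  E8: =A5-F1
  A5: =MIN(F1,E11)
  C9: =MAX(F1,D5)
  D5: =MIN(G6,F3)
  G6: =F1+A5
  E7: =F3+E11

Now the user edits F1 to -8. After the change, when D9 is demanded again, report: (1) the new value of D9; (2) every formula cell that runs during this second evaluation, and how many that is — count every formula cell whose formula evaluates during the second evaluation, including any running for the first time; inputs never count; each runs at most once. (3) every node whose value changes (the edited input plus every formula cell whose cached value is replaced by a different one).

New value of D9: -8.
Formula cells that run: A5, C9, D5, D9, E7, F3, G6, H10 — 8 in total.
Values that change: A5, C9, D5, D9, E7, F1, F3, G6, H10.

First evaluation (everything demanded from the output):
  A5 = MIN(3, -6) = -6
  F3 = -6 * -6 = 36
  E7 = 36 + -6 = 30
  G6 = 3 + -6 = -3
  D5 = MIN(-3, 36) = -3
  C9 = MAX(3, -3) = 3
  H10 = MIN(-3, 30) = -3
  D9 = MAX(-3, 3) = 3

Propagation after the edit:
  A5: runs — F1 3->-8; result -8.
  F3: runs — A5 -6->-8; A5 -6->-8; result 64.
  E7: runs — F3 36->64; result 58.
  G6: runs — F1 3->-8; A5 -6->-8; result -16.
  D5: runs — G6 -3->-16; F3 36->64; result -16.
  C9: runs — F1 3->-8; D5 -3->-16; result -8.
  H10: runs — D5 -3->-16; E7 30->58; result -16.
  D9: runs — H10 -3->-16; C9 3->-8; result -8.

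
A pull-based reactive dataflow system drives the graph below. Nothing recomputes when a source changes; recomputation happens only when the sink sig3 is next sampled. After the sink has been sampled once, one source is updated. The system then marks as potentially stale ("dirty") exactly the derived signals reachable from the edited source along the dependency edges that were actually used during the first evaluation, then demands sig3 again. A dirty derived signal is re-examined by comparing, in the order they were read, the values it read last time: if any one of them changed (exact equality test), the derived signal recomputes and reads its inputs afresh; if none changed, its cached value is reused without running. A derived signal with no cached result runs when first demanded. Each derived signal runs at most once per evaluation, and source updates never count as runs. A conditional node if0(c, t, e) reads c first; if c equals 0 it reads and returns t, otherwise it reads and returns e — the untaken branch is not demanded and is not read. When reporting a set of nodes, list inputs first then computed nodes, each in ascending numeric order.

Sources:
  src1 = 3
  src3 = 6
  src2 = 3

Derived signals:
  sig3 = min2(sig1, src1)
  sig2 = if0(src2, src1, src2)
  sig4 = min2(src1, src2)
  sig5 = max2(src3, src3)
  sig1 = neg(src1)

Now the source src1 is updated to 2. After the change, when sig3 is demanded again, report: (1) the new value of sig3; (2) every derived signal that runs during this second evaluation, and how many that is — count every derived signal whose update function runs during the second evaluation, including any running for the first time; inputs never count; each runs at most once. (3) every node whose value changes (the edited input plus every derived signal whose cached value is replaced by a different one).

First evaluation (everything demanded from the output):
  sig1 = neg(3) = -3
  sig3 = min2(-3, 3) = -3

Propagation after the edit:
  sig1: runs — src1 3->2; result -2.
  sig3: runs — sig1 -3->-2; src1 3->2; result -2.

New value of sig3: -2.
Derived signals that run: sig1, sig3 — 2 in total.
Values that change: src1, sig1, sig3.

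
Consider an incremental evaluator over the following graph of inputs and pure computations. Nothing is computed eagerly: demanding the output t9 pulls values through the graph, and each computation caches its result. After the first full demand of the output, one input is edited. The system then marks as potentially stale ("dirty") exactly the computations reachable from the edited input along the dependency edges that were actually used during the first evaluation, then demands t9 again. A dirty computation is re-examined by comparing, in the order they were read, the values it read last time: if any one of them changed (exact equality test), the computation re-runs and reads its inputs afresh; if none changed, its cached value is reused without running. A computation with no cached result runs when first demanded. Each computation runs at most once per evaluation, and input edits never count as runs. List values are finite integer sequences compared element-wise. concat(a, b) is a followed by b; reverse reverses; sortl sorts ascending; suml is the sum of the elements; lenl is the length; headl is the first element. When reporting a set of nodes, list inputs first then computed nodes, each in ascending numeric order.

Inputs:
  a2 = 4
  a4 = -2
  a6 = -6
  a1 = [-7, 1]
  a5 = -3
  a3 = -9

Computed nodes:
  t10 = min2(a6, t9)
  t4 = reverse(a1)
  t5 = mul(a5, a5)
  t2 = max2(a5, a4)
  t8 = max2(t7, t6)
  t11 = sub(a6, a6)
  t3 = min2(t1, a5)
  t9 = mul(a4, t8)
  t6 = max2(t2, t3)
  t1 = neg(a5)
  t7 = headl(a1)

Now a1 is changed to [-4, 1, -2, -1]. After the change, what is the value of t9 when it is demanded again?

t9 now evaluates to 4.
The important point: t8 recomputes to an identical value, and the output ends up unchanged.

Initial pass — values computed on the first demand:
  t1 = neg(-3) = 3
  t2 = max2(-3, -2) = -2
  t3 = min2(3, -3) = -3
  t6 = max2(-2, -3) = -2
  t7 = headl([-7, 1]) = -7
  t8 = max2(-7, -2) = -2
  t9 = mul(-2, -2) = 4

Second demand — change propagation:
  t7: re-runs because a1 [-7, 1]->[-4, 1, -2, -1]; new result -4.
  t8: re-runs because t7 -7->-4; new result -2 (unchanged).
  t9: re-examined; everything it read last time is the same (a4 unchanged, t8 unchanged) — cache 4 kept, no run.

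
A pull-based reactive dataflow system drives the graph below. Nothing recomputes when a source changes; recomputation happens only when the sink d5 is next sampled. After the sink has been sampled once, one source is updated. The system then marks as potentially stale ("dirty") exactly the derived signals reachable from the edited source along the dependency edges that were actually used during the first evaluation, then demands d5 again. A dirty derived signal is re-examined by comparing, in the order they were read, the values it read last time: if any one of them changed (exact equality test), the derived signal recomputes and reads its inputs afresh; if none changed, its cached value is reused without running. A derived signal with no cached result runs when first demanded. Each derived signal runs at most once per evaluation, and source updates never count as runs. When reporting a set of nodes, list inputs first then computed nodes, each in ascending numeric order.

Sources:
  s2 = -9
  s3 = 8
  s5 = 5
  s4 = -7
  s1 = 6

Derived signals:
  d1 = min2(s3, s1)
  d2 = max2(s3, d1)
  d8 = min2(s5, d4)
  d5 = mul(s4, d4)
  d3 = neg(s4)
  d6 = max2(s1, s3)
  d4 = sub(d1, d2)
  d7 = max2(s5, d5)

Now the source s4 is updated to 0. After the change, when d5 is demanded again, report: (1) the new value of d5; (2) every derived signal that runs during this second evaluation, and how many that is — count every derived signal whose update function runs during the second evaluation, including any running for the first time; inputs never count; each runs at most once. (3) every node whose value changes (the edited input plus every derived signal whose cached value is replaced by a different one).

First evaluation (everything demanded from the output):
  d1 = min2(8, 6) = 6
  d2 = max2(8, 6) = 8
  d4 = sub(6, 8) = -2
  d5 = mul(-7, -2) = 14

Propagation after the edit:
  d5: runs — s4 -7->0; result 0.

New value of d5: 0.
Derived signals that run: d5 — 1 in total.
Values that change: s4, d5.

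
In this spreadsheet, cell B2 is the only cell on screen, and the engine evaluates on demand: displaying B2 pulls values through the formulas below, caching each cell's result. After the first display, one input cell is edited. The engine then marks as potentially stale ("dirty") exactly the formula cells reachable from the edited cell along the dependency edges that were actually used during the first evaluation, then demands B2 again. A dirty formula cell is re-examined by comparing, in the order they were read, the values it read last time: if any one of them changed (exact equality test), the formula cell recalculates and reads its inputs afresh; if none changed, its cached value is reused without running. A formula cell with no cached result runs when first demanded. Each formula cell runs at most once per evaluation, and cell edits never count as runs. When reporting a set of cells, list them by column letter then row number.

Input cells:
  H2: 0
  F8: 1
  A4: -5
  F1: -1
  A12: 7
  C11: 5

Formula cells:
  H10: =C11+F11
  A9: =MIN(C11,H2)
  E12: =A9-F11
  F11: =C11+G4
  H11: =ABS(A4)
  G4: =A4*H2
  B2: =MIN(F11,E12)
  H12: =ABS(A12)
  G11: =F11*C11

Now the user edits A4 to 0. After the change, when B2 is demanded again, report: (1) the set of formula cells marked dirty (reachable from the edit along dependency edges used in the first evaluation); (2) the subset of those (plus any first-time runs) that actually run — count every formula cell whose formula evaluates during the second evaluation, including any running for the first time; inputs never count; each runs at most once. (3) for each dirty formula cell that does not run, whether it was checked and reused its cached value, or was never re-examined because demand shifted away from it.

Initial pass — values computed on the first demand:
  A9 = MIN(5, 0) = 0
  G4 = -5 * 0 = 0
  F11 = 5 + 0 = 5
  E12 = 0 - 5 = -5
  B2 = MIN(5, -5) = -5

Second demand — change propagation:
  G4: re-runs because A4 -5->0; new result 0 (unchanged).
  F11: re-examined; everything it read last time is the same (C11 unchanged, G4 unchanged) — cache 5 kept, no run.
  E12: re-examined; everything it read last time is the same (A9 unchanged, F11 unchanged) — cache -5 kept, no run.
  B2: re-examined; everything it read last time is the same (F11 unchanged, E12 unchanged) — cache -5 kept, no run.

The important point: G4 recomputes to an identical value, and the output ends up unchanged.

Dirty set: B2, E12, F11, G4.
Run set: G4 (1 run).
Re-examined without running (cache reused): B2, E12, F11.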